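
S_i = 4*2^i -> [4, 8, 16, 32, 64]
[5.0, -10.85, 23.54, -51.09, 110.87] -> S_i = 5.00*(-2.17)^i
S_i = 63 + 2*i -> [63, 65, 67, 69, 71]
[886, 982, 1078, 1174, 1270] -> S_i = 886 + 96*i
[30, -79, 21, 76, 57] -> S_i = Random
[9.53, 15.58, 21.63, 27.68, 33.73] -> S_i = 9.53 + 6.05*i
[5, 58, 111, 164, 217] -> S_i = 5 + 53*i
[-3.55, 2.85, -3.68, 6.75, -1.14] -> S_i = Random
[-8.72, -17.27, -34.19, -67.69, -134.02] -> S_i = -8.72*1.98^i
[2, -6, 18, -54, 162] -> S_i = 2*-3^i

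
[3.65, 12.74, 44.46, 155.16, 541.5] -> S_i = 3.65*3.49^i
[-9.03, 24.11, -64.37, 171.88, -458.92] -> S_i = -9.03*(-2.67)^i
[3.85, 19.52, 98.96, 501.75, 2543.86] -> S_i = 3.85*5.07^i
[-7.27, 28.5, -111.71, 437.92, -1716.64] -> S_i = -7.27*(-3.92)^i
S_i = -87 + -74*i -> [-87, -161, -235, -309, -383]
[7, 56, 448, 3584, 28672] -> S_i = 7*8^i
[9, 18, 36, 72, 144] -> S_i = 9*2^i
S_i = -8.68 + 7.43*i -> [-8.68, -1.25, 6.18, 13.61, 21.04]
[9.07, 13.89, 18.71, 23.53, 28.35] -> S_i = 9.07 + 4.82*i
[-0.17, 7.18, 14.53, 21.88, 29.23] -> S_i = -0.17 + 7.35*i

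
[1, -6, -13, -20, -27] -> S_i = 1 + -7*i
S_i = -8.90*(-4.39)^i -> [-8.9, 39.07, -171.52, 752.98, -3305.58]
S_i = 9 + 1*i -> [9, 10, 11, 12, 13]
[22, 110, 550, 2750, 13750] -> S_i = 22*5^i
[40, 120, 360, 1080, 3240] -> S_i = 40*3^i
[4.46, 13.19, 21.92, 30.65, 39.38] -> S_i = 4.46 + 8.73*i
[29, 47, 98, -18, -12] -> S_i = Random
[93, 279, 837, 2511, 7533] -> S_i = 93*3^i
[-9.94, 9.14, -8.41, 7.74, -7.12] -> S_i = -9.94*(-0.92)^i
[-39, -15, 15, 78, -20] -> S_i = Random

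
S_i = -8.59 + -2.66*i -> [-8.59, -11.25, -13.91, -16.57, -19.23]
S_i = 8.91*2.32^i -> [8.91, 20.67, 47.96, 111.26, 258.12]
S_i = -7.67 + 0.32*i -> [-7.67, -7.35, -7.03, -6.71, -6.39]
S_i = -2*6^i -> [-2, -12, -72, -432, -2592]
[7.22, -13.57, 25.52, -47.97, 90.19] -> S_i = 7.22*(-1.88)^i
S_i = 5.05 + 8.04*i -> [5.05, 13.09, 21.13, 29.17, 37.21]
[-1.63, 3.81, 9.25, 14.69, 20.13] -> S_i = -1.63 + 5.44*i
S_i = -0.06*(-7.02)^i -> [-0.06, 0.42, -2.96, 20.76, -145.71]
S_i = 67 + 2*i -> [67, 69, 71, 73, 75]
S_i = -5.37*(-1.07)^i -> [-5.37, 5.75, -6.15, 6.58, -7.04]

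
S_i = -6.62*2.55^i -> [-6.62, -16.88, -43.05, -109.77, -279.91]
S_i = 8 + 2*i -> [8, 10, 12, 14, 16]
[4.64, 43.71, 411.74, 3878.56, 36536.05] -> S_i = 4.64*9.42^i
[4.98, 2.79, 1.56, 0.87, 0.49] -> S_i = 4.98*0.56^i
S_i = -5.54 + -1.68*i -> [-5.54, -7.22, -8.9, -10.58, -12.26]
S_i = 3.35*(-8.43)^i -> [3.35, -28.24, 238.07, -2006.91, 16918.24]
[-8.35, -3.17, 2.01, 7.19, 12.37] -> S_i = -8.35 + 5.18*i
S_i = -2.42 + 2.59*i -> [-2.42, 0.17, 2.76, 5.35, 7.94]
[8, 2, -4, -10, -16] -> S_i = 8 + -6*i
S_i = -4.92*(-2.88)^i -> [-4.92, 14.17, -40.81, 117.53, -338.48]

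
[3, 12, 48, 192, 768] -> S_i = 3*4^i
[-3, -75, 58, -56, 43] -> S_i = Random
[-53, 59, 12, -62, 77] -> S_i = Random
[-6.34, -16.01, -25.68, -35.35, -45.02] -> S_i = -6.34 + -9.67*i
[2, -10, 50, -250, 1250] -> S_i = 2*-5^i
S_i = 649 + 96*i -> [649, 745, 841, 937, 1033]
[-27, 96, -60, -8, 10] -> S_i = Random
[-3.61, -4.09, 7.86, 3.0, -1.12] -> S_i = Random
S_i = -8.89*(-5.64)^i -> [-8.89, 50.14, -282.79, 1594.92, -8995.35]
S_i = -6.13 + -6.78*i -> [-6.13, -12.91, -19.69, -26.47, -33.25]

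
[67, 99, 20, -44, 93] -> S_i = Random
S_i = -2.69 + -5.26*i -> [-2.69, -7.95, -13.21, -18.47, -23.73]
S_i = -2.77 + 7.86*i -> [-2.77, 5.09, 12.95, 20.81, 28.67]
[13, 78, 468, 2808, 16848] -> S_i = 13*6^i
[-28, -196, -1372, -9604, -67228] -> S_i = -28*7^i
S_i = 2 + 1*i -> [2, 3, 4, 5, 6]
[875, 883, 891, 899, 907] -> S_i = 875 + 8*i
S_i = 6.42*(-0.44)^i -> [6.42, -2.82, 1.24, -0.55, 0.24]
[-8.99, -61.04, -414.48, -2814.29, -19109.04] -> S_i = -8.99*6.79^i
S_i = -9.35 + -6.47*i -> [-9.35, -15.82, -22.29, -28.76, -35.23]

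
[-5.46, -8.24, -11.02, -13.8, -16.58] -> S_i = -5.46 + -2.78*i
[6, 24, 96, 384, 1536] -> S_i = 6*4^i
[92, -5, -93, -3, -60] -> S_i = Random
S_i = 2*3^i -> [2, 6, 18, 54, 162]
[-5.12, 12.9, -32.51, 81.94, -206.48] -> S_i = -5.12*(-2.52)^i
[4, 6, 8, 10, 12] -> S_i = 4 + 2*i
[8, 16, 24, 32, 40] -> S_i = 8 + 8*i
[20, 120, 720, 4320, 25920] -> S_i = 20*6^i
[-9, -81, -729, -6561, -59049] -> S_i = -9*9^i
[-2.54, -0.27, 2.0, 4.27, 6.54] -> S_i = -2.54 + 2.27*i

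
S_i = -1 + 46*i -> [-1, 45, 91, 137, 183]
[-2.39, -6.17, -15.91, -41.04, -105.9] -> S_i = -2.39*2.58^i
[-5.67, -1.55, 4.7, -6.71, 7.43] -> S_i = Random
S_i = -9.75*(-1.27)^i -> [-9.75, 12.38, -15.73, 19.97, -25.36]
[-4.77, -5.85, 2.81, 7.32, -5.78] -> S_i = Random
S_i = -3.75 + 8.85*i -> [-3.75, 5.1, 13.95, 22.8, 31.65]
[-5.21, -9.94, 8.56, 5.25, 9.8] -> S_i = Random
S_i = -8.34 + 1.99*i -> [-8.34, -6.35, -4.36, -2.37, -0.38]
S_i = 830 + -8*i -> [830, 822, 814, 806, 798]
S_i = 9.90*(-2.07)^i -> [9.9, -20.49, 42.42, -87.81, 181.77]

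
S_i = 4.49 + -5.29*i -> [4.49, -0.8, -6.09, -11.38, -16.67]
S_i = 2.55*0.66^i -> [2.55, 1.68, 1.11, 0.73, 0.48]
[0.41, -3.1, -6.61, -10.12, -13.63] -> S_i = 0.41 + -3.51*i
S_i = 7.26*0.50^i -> [7.26, 3.63, 1.82, 0.91, 0.45]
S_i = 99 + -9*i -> [99, 90, 81, 72, 63]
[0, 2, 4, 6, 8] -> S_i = 0 + 2*i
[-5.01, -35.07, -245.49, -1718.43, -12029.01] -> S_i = -5.01*7.00^i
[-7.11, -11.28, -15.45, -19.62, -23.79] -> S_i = -7.11 + -4.17*i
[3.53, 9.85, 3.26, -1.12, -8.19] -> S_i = Random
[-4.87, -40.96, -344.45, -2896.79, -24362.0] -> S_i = -4.87*8.41^i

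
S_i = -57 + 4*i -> [-57, -53, -49, -45, -41]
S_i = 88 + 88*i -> [88, 176, 264, 352, 440]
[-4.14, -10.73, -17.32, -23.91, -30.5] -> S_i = -4.14 + -6.59*i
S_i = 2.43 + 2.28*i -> [2.43, 4.71, 6.99, 9.27, 11.55]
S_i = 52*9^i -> [52, 468, 4212, 37908, 341172]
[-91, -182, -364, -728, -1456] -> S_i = -91*2^i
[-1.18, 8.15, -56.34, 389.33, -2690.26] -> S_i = -1.18*(-6.91)^i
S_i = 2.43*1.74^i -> [2.43, 4.23, 7.36, 12.8, 22.27]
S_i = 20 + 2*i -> [20, 22, 24, 26, 28]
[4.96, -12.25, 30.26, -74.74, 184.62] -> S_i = 4.96*(-2.47)^i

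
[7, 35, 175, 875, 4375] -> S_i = 7*5^i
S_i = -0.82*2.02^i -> [-0.82, -1.66, -3.35, -6.76, -13.65]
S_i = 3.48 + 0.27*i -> [3.48, 3.75, 4.02, 4.29, 4.56]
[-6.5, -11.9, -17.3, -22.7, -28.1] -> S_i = -6.50 + -5.40*i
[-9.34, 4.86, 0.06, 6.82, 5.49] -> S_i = Random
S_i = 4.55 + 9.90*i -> [4.55, 14.45, 24.35, 34.25, 44.15]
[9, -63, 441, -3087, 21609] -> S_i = 9*-7^i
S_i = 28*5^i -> [28, 140, 700, 3500, 17500]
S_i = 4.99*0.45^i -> [4.99, 2.25, 1.01, 0.45, 0.2]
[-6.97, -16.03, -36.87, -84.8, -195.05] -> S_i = -6.97*2.30^i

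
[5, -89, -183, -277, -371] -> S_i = 5 + -94*i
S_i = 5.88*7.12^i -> [5.88, 41.87, 298.08, 2122.35, 15111.14]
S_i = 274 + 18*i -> [274, 292, 310, 328, 346]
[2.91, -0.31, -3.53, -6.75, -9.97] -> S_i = 2.91 + -3.22*i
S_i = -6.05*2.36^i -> [-6.05, -14.28, -33.7, -79.52, -187.67]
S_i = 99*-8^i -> [99, -792, 6336, -50688, 405504]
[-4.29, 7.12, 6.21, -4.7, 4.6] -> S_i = Random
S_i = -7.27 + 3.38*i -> [-7.27, -3.89, -0.51, 2.87, 6.25]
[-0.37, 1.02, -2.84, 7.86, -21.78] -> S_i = -0.37*(-2.77)^i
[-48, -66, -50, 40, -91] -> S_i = Random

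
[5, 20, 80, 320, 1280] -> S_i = 5*4^i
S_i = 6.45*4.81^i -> [6.45, 31.02, 149.23, 717.79, 3452.55]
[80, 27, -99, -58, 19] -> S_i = Random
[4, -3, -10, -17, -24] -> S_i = 4 + -7*i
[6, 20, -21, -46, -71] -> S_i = Random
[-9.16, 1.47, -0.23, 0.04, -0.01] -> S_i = -9.16*(-0.16)^i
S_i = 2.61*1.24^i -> [2.61, 3.24, 4.01, 4.98, 6.17]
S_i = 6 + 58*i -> [6, 64, 122, 180, 238]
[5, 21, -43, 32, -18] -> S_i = Random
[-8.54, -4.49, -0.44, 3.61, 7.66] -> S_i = -8.54 + 4.05*i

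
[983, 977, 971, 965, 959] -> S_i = 983 + -6*i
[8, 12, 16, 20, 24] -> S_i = 8 + 4*i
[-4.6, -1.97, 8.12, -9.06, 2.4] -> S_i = Random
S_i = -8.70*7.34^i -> [-8.7, -63.86, -468.72, -3440.39, -25252.45]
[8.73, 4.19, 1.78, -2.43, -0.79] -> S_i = Random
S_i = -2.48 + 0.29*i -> [-2.48, -2.19, -1.9, -1.61, -1.32]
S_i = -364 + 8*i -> [-364, -356, -348, -340, -332]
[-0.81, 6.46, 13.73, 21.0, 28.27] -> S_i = -0.81 + 7.27*i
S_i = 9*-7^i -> [9, -63, 441, -3087, 21609]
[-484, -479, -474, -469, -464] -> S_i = -484 + 5*i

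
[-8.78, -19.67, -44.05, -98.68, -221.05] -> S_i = -8.78*2.24^i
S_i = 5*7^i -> [5, 35, 245, 1715, 12005]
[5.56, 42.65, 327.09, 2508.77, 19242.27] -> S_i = 5.56*7.67^i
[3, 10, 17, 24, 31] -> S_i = 3 + 7*i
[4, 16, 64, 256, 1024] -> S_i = 4*4^i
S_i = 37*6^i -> [37, 222, 1332, 7992, 47952]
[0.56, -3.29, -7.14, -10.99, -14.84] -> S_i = 0.56 + -3.85*i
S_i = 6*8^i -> [6, 48, 384, 3072, 24576]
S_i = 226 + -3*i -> [226, 223, 220, 217, 214]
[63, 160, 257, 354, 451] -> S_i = 63 + 97*i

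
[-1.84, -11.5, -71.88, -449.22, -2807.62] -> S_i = -1.84*6.25^i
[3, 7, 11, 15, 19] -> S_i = 3 + 4*i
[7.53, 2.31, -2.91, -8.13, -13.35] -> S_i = 7.53 + -5.22*i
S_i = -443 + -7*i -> [-443, -450, -457, -464, -471]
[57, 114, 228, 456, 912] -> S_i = 57*2^i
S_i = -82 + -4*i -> [-82, -86, -90, -94, -98]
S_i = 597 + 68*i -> [597, 665, 733, 801, 869]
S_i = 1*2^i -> [1, 2, 4, 8, 16]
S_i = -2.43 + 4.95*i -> [-2.43, 2.52, 7.47, 12.42, 17.37]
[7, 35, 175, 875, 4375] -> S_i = 7*5^i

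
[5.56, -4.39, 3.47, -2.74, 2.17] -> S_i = 5.56*(-0.79)^i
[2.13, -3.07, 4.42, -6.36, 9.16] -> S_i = 2.13*(-1.44)^i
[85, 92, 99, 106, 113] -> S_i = 85 + 7*i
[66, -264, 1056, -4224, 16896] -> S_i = 66*-4^i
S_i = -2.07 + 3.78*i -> [-2.07, 1.71, 5.49, 9.27, 13.05]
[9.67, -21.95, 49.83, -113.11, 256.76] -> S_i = 9.67*(-2.27)^i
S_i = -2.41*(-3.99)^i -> [-2.41, 9.62, -38.37, 153.09, -610.81]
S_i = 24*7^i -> [24, 168, 1176, 8232, 57624]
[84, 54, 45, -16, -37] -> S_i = Random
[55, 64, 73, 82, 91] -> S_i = 55 + 9*i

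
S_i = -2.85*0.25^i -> [-2.85, -0.71, -0.18, -0.04, -0.01]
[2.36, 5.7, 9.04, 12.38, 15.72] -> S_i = 2.36 + 3.34*i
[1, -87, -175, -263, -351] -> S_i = 1 + -88*i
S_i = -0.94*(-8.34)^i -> [-0.94, 7.84, -65.38, 545.29, -4547.7]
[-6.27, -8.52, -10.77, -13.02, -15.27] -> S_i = -6.27 + -2.25*i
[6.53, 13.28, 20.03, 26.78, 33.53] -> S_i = 6.53 + 6.75*i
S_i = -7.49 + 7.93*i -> [-7.49, 0.44, 8.37, 16.3, 24.23]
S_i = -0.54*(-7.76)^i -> [-0.54, 4.19, -32.52, 252.34, -1958.13]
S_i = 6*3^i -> [6, 18, 54, 162, 486]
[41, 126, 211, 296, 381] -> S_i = 41 + 85*i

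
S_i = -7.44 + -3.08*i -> [-7.44, -10.52, -13.6, -16.68, -19.76]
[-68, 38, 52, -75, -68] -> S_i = Random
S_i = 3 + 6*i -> [3, 9, 15, 21, 27]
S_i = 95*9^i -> [95, 855, 7695, 69255, 623295]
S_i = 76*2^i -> [76, 152, 304, 608, 1216]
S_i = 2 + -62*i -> [2, -60, -122, -184, -246]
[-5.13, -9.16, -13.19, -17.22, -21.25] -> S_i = -5.13 + -4.03*i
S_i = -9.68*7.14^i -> [-9.68, -69.12, -493.48, -3523.47, -25157.54]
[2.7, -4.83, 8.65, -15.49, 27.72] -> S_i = 2.70*(-1.79)^i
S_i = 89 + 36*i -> [89, 125, 161, 197, 233]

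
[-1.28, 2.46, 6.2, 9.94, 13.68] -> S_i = -1.28 + 3.74*i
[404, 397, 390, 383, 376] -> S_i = 404 + -7*i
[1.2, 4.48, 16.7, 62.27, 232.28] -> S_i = 1.20*3.73^i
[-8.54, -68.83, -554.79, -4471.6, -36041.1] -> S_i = -8.54*8.06^i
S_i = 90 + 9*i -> [90, 99, 108, 117, 126]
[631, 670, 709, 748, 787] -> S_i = 631 + 39*i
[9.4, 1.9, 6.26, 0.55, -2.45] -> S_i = Random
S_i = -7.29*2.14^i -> [-7.29, -15.6, -33.39, -71.44, -152.89]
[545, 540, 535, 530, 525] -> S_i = 545 + -5*i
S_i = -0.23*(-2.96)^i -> [-0.23, 0.68, -2.02, 5.96, -17.66]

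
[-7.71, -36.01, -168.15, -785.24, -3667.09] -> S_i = -7.71*4.67^i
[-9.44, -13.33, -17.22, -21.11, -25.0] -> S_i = -9.44 + -3.89*i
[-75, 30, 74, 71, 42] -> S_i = Random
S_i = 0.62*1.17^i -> [0.62, 0.73, 0.85, 0.99, 1.16]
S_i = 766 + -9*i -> [766, 757, 748, 739, 730]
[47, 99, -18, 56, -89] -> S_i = Random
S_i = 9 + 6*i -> [9, 15, 21, 27, 33]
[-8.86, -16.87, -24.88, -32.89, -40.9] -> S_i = -8.86 + -8.01*i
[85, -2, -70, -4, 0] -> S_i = Random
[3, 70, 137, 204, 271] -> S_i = 3 + 67*i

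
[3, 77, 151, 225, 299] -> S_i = 3 + 74*i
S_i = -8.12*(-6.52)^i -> [-8.12, 52.94, -345.18, 2250.6, -14673.93]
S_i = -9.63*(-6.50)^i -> [-9.63, 62.6, -406.87, 2644.64, -17190.15]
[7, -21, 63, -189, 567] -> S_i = 7*-3^i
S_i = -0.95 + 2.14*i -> [-0.95, 1.19, 3.33, 5.47, 7.61]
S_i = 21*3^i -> [21, 63, 189, 567, 1701]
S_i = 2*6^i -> [2, 12, 72, 432, 2592]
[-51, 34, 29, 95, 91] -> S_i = Random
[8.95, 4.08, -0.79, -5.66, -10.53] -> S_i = 8.95 + -4.87*i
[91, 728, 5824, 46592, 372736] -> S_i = 91*8^i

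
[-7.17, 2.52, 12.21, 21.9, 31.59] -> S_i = -7.17 + 9.69*i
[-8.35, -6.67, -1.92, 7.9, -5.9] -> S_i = Random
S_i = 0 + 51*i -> [0, 51, 102, 153, 204]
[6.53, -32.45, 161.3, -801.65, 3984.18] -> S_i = 6.53*(-4.97)^i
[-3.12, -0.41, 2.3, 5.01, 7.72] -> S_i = -3.12 + 2.71*i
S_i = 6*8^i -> [6, 48, 384, 3072, 24576]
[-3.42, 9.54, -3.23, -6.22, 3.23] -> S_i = Random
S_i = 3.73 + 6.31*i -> [3.73, 10.04, 16.35, 22.66, 28.97]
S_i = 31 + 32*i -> [31, 63, 95, 127, 159]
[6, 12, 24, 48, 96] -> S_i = 6*2^i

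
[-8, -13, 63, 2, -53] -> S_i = Random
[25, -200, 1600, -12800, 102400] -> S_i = 25*-8^i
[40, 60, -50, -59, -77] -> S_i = Random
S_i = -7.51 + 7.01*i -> [-7.51, -0.5, 6.51, 13.52, 20.53]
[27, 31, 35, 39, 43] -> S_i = 27 + 4*i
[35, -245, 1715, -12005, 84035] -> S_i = 35*-7^i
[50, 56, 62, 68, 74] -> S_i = 50 + 6*i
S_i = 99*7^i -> [99, 693, 4851, 33957, 237699]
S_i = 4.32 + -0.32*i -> [4.32, 4.0, 3.68, 3.36, 3.04]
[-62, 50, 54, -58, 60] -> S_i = Random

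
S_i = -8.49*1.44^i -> [-8.49, -12.23, -17.6, -25.35, -36.51]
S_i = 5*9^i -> [5, 45, 405, 3645, 32805]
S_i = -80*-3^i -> [-80, 240, -720, 2160, -6480]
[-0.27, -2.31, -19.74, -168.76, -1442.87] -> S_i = -0.27*8.55^i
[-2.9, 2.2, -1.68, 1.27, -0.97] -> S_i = -2.90*(-0.76)^i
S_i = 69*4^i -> [69, 276, 1104, 4416, 17664]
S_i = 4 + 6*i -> [4, 10, 16, 22, 28]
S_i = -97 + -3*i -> [-97, -100, -103, -106, -109]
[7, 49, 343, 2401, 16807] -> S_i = 7*7^i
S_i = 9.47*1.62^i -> [9.47, 15.34, 24.85, 40.26, 65.22]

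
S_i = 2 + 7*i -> [2, 9, 16, 23, 30]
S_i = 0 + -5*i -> [0, -5, -10, -15, -20]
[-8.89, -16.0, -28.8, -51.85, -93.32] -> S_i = -8.89*1.80^i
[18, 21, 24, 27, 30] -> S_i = 18 + 3*i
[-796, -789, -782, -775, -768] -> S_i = -796 + 7*i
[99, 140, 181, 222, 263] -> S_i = 99 + 41*i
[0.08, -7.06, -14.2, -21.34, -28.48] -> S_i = 0.08 + -7.14*i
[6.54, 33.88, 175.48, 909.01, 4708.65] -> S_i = 6.54*5.18^i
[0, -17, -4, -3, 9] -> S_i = Random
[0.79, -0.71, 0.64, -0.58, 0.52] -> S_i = 0.79*(-0.90)^i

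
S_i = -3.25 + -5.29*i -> [-3.25, -8.54, -13.83, -19.12, -24.41]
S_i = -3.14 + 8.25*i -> [-3.14, 5.11, 13.36, 21.61, 29.86]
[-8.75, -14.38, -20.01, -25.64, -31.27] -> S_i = -8.75 + -5.63*i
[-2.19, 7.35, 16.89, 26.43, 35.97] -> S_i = -2.19 + 9.54*i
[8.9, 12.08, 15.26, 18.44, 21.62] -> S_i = 8.90 + 3.18*i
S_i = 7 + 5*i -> [7, 12, 17, 22, 27]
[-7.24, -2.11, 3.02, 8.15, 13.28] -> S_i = -7.24 + 5.13*i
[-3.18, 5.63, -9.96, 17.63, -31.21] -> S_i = -3.18*(-1.77)^i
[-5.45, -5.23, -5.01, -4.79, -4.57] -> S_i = -5.45 + 0.22*i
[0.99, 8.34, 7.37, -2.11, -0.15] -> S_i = Random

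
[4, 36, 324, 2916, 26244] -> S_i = 4*9^i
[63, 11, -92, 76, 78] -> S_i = Random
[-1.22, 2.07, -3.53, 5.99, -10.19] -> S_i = -1.22*(-1.70)^i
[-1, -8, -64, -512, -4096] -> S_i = -1*8^i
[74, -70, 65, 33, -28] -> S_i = Random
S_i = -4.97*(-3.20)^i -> [-4.97, 15.9, -50.89, 162.86, -521.14]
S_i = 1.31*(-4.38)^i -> [1.31, -5.74, 25.13, -110.08, 482.13]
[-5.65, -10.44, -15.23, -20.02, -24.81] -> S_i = -5.65 + -4.79*i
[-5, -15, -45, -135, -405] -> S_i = -5*3^i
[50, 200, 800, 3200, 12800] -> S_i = 50*4^i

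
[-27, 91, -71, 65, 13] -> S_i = Random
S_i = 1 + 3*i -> [1, 4, 7, 10, 13]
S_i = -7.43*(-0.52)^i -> [-7.43, 3.86, -2.01, 1.04, -0.54]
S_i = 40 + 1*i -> [40, 41, 42, 43, 44]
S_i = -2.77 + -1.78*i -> [-2.77, -4.55, -6.33, -8.11, -9.89]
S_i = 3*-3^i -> [3, -9, 27, -81, 243]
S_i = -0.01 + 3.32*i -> [-0.01, 3.31, 6.63, 9.95, 13.27]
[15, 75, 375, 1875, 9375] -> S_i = 15*5^i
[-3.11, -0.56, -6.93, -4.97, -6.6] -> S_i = Random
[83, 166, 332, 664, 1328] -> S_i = 83*2^i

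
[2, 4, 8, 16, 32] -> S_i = 2*2^i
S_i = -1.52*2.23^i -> [-1.52, -3.39, -7.56, -16.86, -37.59]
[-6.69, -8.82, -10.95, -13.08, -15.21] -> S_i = -6.69 + -2.13*i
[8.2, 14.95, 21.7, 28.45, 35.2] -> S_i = 8.20 + 6.75*i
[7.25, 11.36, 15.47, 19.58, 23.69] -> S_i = 7.25 + 4.11*i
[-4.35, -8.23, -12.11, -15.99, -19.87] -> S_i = -4.35 + -3.88*i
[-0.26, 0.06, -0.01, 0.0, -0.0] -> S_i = -0.26*(-0.23)^i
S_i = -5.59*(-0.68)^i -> [-5.59, 3.8, -2.58, 1.76, -1.2]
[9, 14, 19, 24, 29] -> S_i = 9 + 5*i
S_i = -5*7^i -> [-5, -35, -245, -1715, -12005]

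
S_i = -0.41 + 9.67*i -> [-0.41, 9.26, 18.93, 28.6, 38.27]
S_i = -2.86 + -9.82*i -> [-2.86, -12.68, -22.5, -32.32, -42.14]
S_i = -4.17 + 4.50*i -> [-4.17, 0.33, 4.83, 9.33, 13.83]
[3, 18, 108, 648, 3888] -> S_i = 3*6^i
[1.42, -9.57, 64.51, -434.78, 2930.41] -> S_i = 1.42*(-6.74)^i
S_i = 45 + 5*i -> [45, 50, 55, 60, 65]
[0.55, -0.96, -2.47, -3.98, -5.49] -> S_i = 0.55 + -1.51*i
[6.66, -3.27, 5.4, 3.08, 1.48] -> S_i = Random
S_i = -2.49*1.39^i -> [-2.49, -3.46, -4.81, -6.69, -9.3]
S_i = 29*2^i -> [29, 58, 116, 232, 464]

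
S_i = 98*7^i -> [98, 686, 4802, 33614, 235298]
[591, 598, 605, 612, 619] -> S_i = 591 + 7*i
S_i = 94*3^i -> [94, 282, 846, 2538, 7614]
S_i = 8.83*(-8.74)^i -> [8.83, -77.17, 674.5, -5895.15, 51523.63]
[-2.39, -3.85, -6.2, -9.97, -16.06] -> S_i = -2.39*1.61^i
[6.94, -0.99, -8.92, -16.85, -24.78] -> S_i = 6.94 + -7.93*i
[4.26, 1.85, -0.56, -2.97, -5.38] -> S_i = 4.26 + -2.41*i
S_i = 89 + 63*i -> [89, 152, 215, 278, 341]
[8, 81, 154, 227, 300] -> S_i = 8 + 73*i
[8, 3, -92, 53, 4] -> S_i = Random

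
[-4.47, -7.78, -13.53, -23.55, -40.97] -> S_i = -4.47*1.74^i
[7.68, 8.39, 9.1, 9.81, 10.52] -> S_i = 7.68 + 0.71*i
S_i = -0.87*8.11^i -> [-0.87, -7.06, -57.22, -464.07, -3763.59]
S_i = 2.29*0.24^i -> [2.29, 0.55, 0.13, 0.03, 0.01]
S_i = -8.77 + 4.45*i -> [-8.77, -4.32, 0.13, 4.58, 9.03]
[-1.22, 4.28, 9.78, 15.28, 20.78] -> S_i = -1.22 + 5.50*i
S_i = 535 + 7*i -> [535, 542, 549, 556, 563]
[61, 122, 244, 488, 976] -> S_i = 61*2^i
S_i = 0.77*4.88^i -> [0.77, 3.76, 18.34, 89.48, 436.69]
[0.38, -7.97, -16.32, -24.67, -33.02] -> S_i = 0.38 + -8.35*i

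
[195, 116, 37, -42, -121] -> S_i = 195 + -79*i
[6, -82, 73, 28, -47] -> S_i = Random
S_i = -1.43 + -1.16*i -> [-1.43, -2.59, -3.75, -4.91, -6.07]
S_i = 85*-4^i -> [85, -340, 1360, -5440, 21760]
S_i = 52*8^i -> [52, 416, 3328, 26624, 212992]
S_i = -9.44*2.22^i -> [-9.44, -20.96, -46.52, -103.28, -229.29]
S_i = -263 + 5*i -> [-263, -258, -253, -248, -243]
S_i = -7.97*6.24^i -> [-7.97, -49.73, -310.33, -1936.48, -12083.61]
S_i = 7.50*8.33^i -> [7.5, 62.48, 520.42, 4335.07, 36111.15]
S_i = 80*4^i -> [80, 320, 1280, 5120, 20480]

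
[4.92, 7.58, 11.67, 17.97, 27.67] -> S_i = 4.92*1.54^i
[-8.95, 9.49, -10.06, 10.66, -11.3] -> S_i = -8.95*(-1.06)^i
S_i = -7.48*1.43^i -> [-7.48, -10.7, -15.3, -21.87, -31.28]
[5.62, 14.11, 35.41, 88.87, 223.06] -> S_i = 5.62*2.51^i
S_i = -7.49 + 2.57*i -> [-7.49, -4.92, -2.35, 0.22, 2.79]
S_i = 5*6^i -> [5, 30, 180, 1080, 6480]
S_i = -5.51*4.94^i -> [-5.51, -27.22, -134.46, -664.25, -3281.4]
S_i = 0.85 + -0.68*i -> [0.85, 0.17, -0.51, -1.19, -1.87]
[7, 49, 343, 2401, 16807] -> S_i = 7*7^i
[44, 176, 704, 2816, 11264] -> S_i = 44*4^i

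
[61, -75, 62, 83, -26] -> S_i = Random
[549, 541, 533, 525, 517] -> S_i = 549 + -8*i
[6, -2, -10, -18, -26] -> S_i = 6 + -8*i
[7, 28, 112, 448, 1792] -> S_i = 7*4^i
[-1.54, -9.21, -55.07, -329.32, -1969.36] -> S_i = -1.54*5.98^i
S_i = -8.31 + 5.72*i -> [-8.31, -2.59, 3.13, 8.85, 14.57]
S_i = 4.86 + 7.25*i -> [4.86, 12.11, 19.36, 26.61, 33.86]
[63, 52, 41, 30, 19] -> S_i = 63 + -11*i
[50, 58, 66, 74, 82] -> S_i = 50 + 8*i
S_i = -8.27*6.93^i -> [-8.27, -57.31, -397.17, -2752.36, -19073.85]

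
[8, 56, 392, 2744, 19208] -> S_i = 8*7^i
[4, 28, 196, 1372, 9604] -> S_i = 4*7^i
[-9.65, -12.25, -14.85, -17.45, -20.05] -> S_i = -9.65 + -2.60*i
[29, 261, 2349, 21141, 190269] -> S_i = 29*9^i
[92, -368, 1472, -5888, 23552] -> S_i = 92*-4^i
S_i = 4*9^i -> [4, 36, 324, 2916, 26244]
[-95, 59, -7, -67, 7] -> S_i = Random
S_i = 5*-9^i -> [5, -45, 405, -3645, 32805]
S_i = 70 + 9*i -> [70, 79, 88, 97, 106]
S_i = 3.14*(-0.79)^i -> [3.14, -2.48, 1.96, -1.55, 1.22]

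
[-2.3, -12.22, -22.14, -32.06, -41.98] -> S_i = -2.30 + -9.92*i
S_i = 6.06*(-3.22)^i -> [6.06, -19.51, 62.83, -202.32, 651.47]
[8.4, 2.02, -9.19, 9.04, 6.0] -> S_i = Random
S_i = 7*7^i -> [7, 49, 343, 2401, 16807]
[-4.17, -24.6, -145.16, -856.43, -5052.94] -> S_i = -4.17*5.90^i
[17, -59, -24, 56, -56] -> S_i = Random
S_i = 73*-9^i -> [73, -657, 5913, -53217, 478953]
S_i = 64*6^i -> [64, 384, 2304, 13824, 82944]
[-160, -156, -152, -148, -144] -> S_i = -160 + 4*i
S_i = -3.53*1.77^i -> [-3.53, -6.25, -11.06, -19.57, -34.65]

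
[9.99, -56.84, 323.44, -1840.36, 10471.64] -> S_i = 9.99*(-5.69)^i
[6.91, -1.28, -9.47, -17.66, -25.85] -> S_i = 6.91 + -8.19*i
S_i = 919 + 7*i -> [919, 926, 933, 940, 947]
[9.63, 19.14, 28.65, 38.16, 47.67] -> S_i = 9.63 + 9.51*i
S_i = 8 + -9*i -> [8, -1, -10, -19, -28]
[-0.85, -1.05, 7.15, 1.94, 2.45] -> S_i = Random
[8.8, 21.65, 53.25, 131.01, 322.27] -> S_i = 8.80*2.46^i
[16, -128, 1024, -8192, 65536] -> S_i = 16*-8^i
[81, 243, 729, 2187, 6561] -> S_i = 81*3^i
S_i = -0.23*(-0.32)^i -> [-0.23, 0.07, -0.02, 0.01, -0.0]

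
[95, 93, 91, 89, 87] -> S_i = 95 + -2*i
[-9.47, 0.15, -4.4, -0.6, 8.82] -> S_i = Random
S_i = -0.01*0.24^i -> [-0.01, -0.0, -0.0, -0.0, -0.0]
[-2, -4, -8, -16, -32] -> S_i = -2*2^i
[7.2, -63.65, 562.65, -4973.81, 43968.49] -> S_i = 7.20*(-8.84)^i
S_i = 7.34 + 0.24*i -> [7.34, 7.58, 7.82, 8.06, 8.3]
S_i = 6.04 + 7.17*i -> [6.04, 13.21, 20.38, 27.55, 34.72]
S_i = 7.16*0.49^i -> [7.16, 3.51, 1.72, 0.84, 0.41]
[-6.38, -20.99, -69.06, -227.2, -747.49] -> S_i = -6.38*3.29^i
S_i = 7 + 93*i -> [7, 100, 193, 286, 379]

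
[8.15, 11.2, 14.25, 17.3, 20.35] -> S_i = 8.15 + 3.05*i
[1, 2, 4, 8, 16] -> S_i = 1*2^i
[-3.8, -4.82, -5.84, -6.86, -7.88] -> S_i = -3.80 + -1.02*i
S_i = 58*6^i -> [58, 348, 2088, 12528, 75168]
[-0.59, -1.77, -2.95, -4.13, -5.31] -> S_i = -0.59 + -1.18*i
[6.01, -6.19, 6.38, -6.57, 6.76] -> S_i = 6.01*(-1.03)^i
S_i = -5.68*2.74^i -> [-5.68, -15.56, -42.64, -116.84, -320.15]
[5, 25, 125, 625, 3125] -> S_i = 5*5^i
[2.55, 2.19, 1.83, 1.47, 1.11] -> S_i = 2.55 + -0.36*i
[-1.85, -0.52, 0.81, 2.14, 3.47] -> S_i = -1.85 + 1.33*i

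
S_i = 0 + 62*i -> [0, 62, 124, 186, 248]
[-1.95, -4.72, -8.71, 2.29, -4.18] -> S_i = Random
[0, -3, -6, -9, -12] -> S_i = 0 + -3*i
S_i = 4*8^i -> [4, 32, 256, 2048, 16384]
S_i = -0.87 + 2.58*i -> [-0.87, 1.71, 4.29, 6.87, 9.45]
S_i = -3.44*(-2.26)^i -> [-3.44, 7.77, -17.57, 39.71, -89.74]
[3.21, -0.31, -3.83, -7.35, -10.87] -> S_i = 3.21 + -3.52*i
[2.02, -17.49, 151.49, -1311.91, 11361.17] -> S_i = 2.02*(-8.66)^i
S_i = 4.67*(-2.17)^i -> [4.67, -10.13, 21.99, -47.72, 103.55]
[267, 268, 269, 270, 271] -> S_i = 267 + 1*i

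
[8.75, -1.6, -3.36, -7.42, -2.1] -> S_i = Random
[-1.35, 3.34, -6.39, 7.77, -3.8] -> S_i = Random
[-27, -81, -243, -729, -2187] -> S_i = -27*3^i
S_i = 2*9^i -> [2, 18, 162, 1458, 13122]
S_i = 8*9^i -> [8, 72, 648, 5832, 52488]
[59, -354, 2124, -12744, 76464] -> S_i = 59*-6^i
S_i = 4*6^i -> [4, 24, 144, 864, 5184]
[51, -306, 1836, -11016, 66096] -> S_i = 51*-6^i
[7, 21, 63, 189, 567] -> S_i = 7*3^i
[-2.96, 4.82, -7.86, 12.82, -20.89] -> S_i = -2.96*(-1.63)^i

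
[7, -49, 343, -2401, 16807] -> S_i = 7*-7^i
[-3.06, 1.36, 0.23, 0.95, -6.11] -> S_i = Random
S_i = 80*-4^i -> [80, -320, 1280, -5120, 20480]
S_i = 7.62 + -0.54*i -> [7.62, 7.08, 6.54, 6.0, 5.46]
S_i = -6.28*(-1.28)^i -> [-6.28, 8.04, -10.29, 13.17, -16.86]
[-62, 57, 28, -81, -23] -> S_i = Random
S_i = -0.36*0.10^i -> [-0.36, -0.04, -0.0, -0.0, -0.0]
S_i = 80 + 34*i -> [80, 114, 148, 182, 216]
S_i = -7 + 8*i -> [-7, 1, 9, 17, 25]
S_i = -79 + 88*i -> [-79, 9, 97, 185, 273]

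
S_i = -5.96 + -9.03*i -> [-5.96, -14.99, -24.02, -33.05, -42.08]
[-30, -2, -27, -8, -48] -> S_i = Random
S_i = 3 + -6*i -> [3, -3, -9, -15, -21]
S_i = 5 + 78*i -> [5, 83, 161, 239, 317]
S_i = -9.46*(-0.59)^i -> [-9.46, 5.58, -3.29, 1.94, -1.15]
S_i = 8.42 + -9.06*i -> [8.42, -0.64, -9.7, -18.76, -27.82]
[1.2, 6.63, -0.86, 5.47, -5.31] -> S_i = Random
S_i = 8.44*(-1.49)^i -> [8.44, -12.58, 18.74, -27.92, 41.6]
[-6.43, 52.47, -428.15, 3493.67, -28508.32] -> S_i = -6.43*(-8.16)^i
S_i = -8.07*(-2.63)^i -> [-8.07, 21.22, -55.82, 146.8, -386.1]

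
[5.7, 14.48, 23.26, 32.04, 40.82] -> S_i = 5.70 + 8.78*i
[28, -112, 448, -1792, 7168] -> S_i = 28*-4^i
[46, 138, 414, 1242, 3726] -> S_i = 46*3^i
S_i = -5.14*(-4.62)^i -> [-5.14, 23.75, -109.71, 506.86, -2341.7]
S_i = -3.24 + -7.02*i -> [-3.24, -10.26, -17.28, -24.3, -31.32]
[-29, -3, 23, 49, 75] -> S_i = -29 + 26*i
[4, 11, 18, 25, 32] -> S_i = 4 + 7*i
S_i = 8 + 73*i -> [8, 81, 154, 227, 300]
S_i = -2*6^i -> [-2, -12, -72, -432, -2592]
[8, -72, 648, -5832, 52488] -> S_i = 8*-9^i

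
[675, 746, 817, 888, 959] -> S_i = 675 + 71*i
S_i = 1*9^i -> [1, 9, 81, 729, 6561]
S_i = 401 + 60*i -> [401, 461, 521, 581, 641]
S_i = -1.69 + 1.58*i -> [-1.69, -0.11, 1.47, 3.05, 4.63]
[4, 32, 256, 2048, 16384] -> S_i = 4*8^i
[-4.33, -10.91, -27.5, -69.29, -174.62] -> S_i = -4.33*2.52^i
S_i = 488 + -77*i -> [488, 411, 334, 257, 180]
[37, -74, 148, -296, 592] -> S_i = 37*-2^i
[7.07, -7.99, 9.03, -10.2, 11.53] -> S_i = 7.07*(-1.13)^i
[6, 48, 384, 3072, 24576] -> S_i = 6*8^i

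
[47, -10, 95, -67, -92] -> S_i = Random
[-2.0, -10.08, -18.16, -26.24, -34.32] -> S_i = -2.00 + -8.08*i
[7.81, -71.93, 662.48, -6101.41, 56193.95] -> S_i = 7.81*(-9.21)^i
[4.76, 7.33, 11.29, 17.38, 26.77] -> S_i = 4.76*1.54^i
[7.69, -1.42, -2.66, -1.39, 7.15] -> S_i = Random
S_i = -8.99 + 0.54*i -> [-8.99, -8.45, -7.91, -7.37, -6.83]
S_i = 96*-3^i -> [96, -288, 864, -2592, 7776]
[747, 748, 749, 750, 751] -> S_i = 747 + 1*i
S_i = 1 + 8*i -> [1, 9, 17, 25, 33]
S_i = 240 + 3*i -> [240, 243, 246, 249, 252]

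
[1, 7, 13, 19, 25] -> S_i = 1 + 6*i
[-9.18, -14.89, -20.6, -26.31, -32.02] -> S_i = -9.18 + -5.71*i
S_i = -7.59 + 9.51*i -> [-7.59, 1.92, 11.43, 20.94, 30.45]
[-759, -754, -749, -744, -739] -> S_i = -759 + 5*i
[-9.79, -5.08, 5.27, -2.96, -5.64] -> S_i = Random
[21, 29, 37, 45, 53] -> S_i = 21 + 8*i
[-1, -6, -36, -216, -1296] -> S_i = -1*6^i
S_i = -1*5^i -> [-1, -5, -25, -125, -625]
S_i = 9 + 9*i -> [9, 18, 27, 36, 45]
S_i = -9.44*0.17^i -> [-9.44, -1.6, -0.27, -0.05, -0.01]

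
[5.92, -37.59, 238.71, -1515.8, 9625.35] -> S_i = 5.92*(-6.35)^i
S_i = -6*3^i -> [-6, -18, -54, -162, -486]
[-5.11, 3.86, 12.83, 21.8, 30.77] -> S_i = -5.11 + 8.97*i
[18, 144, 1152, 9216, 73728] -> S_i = 18*8^i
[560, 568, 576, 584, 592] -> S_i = 560 + 8*i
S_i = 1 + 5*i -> [1, 6, 11, 16, 21]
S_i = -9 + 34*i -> [-9, 25, 59, 93, 127]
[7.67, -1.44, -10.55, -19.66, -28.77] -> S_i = 7.67 + -9.11*i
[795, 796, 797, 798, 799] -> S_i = 795 + 1*i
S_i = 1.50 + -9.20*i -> [1.5, -7.7, -16.9, -26.1, -35.3]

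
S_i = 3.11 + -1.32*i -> [3.11, 1.79, 0.47, -0.85, -2.17]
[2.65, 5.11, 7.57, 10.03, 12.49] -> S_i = 2.65 + 2.46*i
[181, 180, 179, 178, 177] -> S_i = 181 + -1*i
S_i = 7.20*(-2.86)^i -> [7.2, -20.59, 58.89, -168.43, 481.72]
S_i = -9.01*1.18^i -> [-9.01, -10.63, -12.55, -14.8, -17.47]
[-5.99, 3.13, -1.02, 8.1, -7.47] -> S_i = Random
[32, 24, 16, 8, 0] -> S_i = 32 + -8*i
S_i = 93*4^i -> [93, 372, 1488, 5952, 23808]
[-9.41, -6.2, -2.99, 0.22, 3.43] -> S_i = -9.41 + 3.21*i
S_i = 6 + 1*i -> [6, 7, 8, 9, 10]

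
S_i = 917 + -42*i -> [917, 875, 833, 791, 749]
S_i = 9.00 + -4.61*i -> [9.0, 4.39, -0.22, -4.83, -9.44]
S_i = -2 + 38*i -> [-2, 36, 74, 112, 150]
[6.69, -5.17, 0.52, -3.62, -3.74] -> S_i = Random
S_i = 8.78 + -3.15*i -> [8.78, 5.63, 2.48, -0.67, -3.82]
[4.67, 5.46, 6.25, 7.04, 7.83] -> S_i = 4.67 + 0.79*i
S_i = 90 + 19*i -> [90, 109, 128, 147, 166]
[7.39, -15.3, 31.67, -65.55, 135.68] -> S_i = 7.39*(-2.07)^i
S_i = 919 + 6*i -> [919, 925, 931, 937, 943]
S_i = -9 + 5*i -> [-9, -4, 1, 6, 11]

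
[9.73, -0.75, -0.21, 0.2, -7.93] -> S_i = Random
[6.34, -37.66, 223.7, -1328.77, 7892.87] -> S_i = 6.34*(-5.94)^i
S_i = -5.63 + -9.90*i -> [-5.63, -15.53, -25.43, -35.33, -45.23]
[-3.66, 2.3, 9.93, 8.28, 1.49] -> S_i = Random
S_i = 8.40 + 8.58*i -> [8.4, 16.98, 25.56, 34.14, 42.72]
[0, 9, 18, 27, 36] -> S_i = 0 + 9*i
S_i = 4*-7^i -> [4, -28, 196, -1372, 9604]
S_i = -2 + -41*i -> [-2, -43, -84, -125, -166]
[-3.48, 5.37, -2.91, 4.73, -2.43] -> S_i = Random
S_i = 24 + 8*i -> [24, 32, 40, 48, 56]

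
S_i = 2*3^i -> [2, 6, 18, 54, 162]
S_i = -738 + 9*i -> [-738, -729, -720, -711, -702]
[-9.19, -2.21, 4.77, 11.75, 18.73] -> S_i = -9.19 + 6.98*i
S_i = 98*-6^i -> [98, -588, 3528, -21168, 127008]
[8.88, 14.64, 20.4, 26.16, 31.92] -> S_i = 8.88 + 5.76*i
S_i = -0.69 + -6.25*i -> [-0.69, -6.94, -13.19, -19.44, -25.69]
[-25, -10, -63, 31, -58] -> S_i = Random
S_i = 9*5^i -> [9, 45, 225, 1125, 5625]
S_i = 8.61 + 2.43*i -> [8.61, 11.04, 13.47, 15.9, 18.33]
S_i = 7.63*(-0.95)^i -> [7.63, -7.25, 6.89, -6.54, 6.21]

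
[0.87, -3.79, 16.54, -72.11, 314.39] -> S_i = 0.87*(-4.36)^i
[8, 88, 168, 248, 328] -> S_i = 8 + 80*i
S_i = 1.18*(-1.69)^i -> [1.18, -1.99, 3.37, -5.7, 9.63]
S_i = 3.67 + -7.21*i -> [3.67, -3.54, -10.75, -17.96, -25.17]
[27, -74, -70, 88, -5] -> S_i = Random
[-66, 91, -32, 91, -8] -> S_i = Random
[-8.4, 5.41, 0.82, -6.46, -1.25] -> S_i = Random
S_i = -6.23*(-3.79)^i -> [-6.23, 23.61, -89.49, 339.16, -1285.42]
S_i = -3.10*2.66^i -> [-3.1, -8.25, -21.93, -58.35, -155.2]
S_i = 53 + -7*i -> [53, 46, 39, 32, 25]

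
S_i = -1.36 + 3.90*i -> [-1.36, 2.54, 6.44, 10.34, 14.24]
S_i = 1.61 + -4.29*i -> [1.61, -2.68, -6.97, -11.26, -15.55]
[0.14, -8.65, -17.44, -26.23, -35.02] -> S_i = 0.14 + -8.79*i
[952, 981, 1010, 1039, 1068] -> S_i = 952 + 29*i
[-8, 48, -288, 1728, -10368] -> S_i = -8*-6^i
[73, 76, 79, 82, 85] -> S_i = 73 + 3*i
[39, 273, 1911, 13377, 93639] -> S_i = 39*7^i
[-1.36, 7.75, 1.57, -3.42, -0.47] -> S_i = Random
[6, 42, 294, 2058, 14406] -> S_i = 6*7^i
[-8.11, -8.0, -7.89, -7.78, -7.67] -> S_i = -8.11 + 0.11*i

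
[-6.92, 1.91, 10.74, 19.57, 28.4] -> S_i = -6.92 + 8.83*i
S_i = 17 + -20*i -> [17, -3, -23, -43, -63]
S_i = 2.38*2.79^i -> [2.38, 6.64, 18.53, 51.69, 144.21]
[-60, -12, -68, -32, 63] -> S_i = Random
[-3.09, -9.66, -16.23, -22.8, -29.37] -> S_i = -3.09 + -6.57*i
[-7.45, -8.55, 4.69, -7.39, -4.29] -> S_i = Random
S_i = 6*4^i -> [6, 24, 96, 384, 1536]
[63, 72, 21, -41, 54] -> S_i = Random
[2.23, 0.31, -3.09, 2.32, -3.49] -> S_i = Random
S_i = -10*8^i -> [-10, -80, -640, -5120, -40960]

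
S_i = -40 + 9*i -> [-40, -31, -22, -13, -4]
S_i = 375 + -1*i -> [375, 374, 373, 372, 371]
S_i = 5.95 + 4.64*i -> [5.95, 10.59, 15.23, 19.87, 24.51]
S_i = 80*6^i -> [80, 480, 2880, 17280, 103680]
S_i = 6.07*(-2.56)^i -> [6.07, -15.54, 39.78, -101.84, 260.7]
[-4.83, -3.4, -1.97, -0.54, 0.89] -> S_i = -4.83 + 1.43*i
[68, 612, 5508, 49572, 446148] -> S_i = 68*9^i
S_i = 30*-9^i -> [30, -270, 2430, -21870, 196830]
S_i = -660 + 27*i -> [-660, -633, -606, -579, -552]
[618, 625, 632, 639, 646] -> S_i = 618 + 7*i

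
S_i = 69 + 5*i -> [69, 74, 79, 84, 89]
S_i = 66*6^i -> [66, 396, 2376, 14256, 85536]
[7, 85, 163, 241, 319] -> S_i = 7 + 78*i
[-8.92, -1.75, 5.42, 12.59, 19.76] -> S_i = -8.92 + 7.17*i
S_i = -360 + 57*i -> [-360, -303, -246, -189, -132]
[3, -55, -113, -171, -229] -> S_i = 3 + -58*i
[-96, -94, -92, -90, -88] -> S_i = -96 + 2*i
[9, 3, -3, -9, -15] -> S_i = 9 + -6*i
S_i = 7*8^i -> [7, 56, 448, 3584, 28672]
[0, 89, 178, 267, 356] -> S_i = 0 + 89*i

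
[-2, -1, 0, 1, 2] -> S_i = -2 + 1*i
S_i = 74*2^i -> [74, 148, 296, 592, 1184]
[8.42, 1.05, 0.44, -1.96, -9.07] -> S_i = Random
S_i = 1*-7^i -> [1, -7, 49, -343, 2401]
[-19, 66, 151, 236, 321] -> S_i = -19 + 85*i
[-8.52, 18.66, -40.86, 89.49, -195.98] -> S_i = -8.52*(-2.19)^i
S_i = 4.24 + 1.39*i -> [4.24, 5.63, 7.02, 8.41, 9.8]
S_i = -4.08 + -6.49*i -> [-4.08, -10.57, -17.06, -23.55, -30.04]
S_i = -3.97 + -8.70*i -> [-3.97, -12.67, -21.37, -30.07, -38.77]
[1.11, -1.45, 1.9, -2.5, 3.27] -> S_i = 1.11*(-1.31)^i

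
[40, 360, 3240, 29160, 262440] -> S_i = 40*9^i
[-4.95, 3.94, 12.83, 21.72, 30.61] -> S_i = -4.95 + 8.89*i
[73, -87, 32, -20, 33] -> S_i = Random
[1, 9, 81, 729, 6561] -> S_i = 1*9^i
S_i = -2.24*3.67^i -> [-2.24, -8.22, -30.17, -110.73, -406.36]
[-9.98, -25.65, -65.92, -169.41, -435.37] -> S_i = -9.98*2.57^i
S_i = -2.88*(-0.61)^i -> [-2.88, 1.76, -1.07, 0.65, -0.4]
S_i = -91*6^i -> [-91, -546, -3276, -19656, -117936]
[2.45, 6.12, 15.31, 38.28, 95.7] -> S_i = 2.45*2.50^i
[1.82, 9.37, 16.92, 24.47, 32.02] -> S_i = 1.82 + 7.55*i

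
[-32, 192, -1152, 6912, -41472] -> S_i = -32*-6^i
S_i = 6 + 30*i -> [6, 36, 66, 96, 126]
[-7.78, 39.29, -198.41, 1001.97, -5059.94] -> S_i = -7.78*(-5.05)^i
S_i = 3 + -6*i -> [3, -3, -9, -15, -21]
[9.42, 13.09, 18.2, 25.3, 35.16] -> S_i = 9.42*1.39^i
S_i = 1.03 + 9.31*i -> [1.03, 10.34, 19.65, 28.96, 38.27]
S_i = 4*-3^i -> [4, -12, 36, -108, 324]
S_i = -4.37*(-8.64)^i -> [-4.37, 37.76, -326.22, 2818.53, -24352.1]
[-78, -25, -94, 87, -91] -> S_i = Random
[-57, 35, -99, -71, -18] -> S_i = Random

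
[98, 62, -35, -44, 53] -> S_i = Random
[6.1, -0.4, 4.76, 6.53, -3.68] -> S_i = Random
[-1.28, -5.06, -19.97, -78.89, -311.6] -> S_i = -1.28*3.95^i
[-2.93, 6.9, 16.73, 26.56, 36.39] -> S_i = -2.93 + 9.83*i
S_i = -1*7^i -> [-1, -7, -49, -343, -2401]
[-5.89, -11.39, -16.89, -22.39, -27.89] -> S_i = -5.89 + -5.50*i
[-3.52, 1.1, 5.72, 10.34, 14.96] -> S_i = -3.52 + 4.62*i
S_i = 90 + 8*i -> [90, 98, 106, 114, 122]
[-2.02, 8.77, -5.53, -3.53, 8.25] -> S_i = Random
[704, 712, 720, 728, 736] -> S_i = 704 + 8*i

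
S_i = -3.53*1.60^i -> [-3.53, -5.65, -9.04, -14.46, -23.13]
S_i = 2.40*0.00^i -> [2.4, 0.0, 0.0, 0.0, 0.0]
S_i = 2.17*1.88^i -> [2.17, 4.08, 7.67, 14.42, 27.11]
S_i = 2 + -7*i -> [2, -5, -12, -19, -26]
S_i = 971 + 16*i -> [971, 987, 1003, 1019, 1035]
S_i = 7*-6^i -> [7, -42, 252, -1512, 9072]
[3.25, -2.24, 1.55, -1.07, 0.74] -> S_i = 3.25*(-0.69)^i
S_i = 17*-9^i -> [17, -153, 1377, -12393, 111537]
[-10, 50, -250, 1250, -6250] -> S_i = -10*-5^i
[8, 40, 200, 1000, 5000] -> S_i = 8*5^i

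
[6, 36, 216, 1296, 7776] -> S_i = 6*6^i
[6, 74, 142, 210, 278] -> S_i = 6 + 68*i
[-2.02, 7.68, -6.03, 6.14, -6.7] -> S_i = Random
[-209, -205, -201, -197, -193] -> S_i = -209 + 4*i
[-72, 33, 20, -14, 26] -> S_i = Random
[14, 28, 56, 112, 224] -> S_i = 14*2^i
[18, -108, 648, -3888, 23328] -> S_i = 18*-6^i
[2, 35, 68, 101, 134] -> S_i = 2 + 33*i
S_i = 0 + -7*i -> [0, -7, -14, -21, -28]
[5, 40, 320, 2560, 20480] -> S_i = 5*8^i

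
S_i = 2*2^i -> [2, 4, 8, 16, 32]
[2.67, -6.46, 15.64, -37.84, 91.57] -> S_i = 2.67*(-2.42)^i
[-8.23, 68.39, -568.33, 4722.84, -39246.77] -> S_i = -8.23*(-8.31)^i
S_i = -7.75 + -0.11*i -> [-7.75, -7.86, -7.97, -8.08, -8.19]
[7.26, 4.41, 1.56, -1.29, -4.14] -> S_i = 7.26 + -2.85*i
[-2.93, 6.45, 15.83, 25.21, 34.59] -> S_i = -2.93 + 9.38*i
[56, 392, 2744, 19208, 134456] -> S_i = 56*7^i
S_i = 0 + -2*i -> [0, -2, -4, -6, -8]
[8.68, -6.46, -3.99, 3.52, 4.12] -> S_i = Random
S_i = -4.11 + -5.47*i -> [-4.11, -9.58, -15.05, -20.52, -25.99]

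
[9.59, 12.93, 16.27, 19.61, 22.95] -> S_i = 9.59 + 3.34*i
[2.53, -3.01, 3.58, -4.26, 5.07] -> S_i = 2.53*(-1.19)^i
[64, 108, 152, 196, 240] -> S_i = 64 + 44*i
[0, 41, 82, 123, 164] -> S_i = 0 + 41*i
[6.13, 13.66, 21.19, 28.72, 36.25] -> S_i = 6.13 + 7.53*i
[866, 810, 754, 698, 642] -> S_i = 866 + -56*i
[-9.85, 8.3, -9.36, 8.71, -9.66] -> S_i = Random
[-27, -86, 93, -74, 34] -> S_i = Random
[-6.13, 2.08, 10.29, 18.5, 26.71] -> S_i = -6.13 + 8.21*i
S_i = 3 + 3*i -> [3, 6, 9, 12, 15]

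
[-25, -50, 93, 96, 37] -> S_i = Random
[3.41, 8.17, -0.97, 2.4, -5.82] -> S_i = Random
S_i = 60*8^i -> [60, 480, 3840, 30720, 245760]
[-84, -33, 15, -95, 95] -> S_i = Random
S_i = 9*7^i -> [9, 63, 441, 3087, 21609]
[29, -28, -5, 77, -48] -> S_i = Random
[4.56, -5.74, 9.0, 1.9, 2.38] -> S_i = Random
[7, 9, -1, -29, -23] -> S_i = Random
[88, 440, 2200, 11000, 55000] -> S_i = 88*5^i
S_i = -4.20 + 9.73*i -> [-4.2, 5.53, 15.26, 24.99, 34.72]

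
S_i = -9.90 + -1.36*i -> [-9.9, -11.26, -12.62, -13.98, -15.34]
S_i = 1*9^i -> [1, 9, 81, 729, 6561]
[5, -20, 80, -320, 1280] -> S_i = 5*-4^i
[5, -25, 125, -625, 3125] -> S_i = 5*-5^i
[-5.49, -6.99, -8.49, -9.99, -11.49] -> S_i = -5.49 + -1.50*i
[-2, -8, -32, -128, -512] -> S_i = -2*4^i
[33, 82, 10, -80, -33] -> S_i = Random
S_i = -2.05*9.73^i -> [-2.05, -19.95, -194.08, -1888.39, -18374.06]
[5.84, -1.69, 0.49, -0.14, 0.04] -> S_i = 5.84*(-0.29)^i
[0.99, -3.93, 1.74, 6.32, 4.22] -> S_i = Random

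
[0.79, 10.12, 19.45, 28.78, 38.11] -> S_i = 0.79 + 9.33*i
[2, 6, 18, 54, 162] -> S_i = 2*3^i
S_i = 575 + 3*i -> [575, 578, 581, 584, 587]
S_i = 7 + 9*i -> [7, 16, 25, 34, 43]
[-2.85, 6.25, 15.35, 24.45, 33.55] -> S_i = -2.85 + 9.10*i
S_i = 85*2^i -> [85, 170, 340, 680, 1360]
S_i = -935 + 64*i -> [-935, -871, -807, -743, -679]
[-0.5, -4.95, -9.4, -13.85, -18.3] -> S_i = -0.50 + -4.45*i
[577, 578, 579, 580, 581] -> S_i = 577 + 1*i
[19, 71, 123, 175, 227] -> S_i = 19 + 52*i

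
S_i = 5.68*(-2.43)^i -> [5.68, -13.8, 33.54, -81.5, 198.05]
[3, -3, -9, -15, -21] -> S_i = 3 + -6*i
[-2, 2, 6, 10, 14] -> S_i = -2 + 4*i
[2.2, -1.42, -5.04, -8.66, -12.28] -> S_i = 2.20 + -3.62*i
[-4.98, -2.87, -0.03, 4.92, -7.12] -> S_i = Random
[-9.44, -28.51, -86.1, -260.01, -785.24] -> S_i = -9.44*3.02^i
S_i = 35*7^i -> [35, 245, 1715, 12005, 84035]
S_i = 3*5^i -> [3, 15, 75, 375, 1875]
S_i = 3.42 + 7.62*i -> [3.42, 11.04, 18.66, 26.28, 33.9]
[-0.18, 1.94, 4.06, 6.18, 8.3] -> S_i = -0.18 + 2.12*i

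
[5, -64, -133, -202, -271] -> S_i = 5 + -69*i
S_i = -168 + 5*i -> [-168, -163, -158, -153, -148]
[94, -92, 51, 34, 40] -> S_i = Random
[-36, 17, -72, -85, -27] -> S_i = Random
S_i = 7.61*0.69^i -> [7.61, 5.25, 3.62, 2.5, 1.72]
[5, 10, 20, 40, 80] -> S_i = 5*2^i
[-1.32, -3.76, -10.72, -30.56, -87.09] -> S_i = -1.32*2.85^i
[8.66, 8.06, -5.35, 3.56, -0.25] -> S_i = Random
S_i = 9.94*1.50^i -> [9.94, 14.91, 22.36, 33.55, 50.32]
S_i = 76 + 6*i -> [76, 82, 88, 94, 100]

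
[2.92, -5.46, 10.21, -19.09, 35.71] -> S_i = 2.92*(-1.87)^i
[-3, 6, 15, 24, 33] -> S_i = -3 + 9*i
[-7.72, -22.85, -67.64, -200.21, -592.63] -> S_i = -7.72*2.96^i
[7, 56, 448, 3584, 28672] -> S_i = 7*8^i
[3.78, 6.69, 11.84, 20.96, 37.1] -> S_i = 3.78*1.77^i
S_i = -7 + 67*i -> [-7, 60, 127, 194, 261]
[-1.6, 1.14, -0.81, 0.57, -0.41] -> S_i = -1.60*(-0.71)^i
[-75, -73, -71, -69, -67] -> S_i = -75 + 2*i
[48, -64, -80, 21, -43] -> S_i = Random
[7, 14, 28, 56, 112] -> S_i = 7*2^i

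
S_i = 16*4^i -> [16, 64, 256, 1024, 4096]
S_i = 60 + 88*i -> [60, 148, 236, 324, 412]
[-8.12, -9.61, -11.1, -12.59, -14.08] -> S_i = -8.12 + -1.49*i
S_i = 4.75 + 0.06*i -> [4.75, 4.81, 4.87, 4.93, 4.99]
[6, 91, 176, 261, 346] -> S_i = 6 + 85*i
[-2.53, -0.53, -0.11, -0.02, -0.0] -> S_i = -2.53*0.21^i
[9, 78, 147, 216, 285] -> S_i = 9 + 69*i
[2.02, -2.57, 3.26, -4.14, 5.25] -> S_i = 2.02*(-1.27)^i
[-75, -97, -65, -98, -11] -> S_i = Random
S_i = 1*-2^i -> [1, -2, 4, -8, 16]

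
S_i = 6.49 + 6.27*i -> [6.49, 12.76, 19.03, 25.3, 31.57]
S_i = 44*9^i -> [44, 396, 3564, 32076, 288684]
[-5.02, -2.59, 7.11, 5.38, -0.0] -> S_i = Random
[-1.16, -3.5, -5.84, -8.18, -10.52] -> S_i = -1.16 + -2.34*i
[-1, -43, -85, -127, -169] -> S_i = -1 + -42*i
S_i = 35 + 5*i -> [35, 40, 45, 50, 55]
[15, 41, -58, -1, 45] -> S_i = Random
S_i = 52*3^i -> [52, 156, 468, 1404, 4212]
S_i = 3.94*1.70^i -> [3.94, 6.7, 11.39, 19.36, 32.91]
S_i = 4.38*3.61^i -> [4.38, 15.81, 57.08, 206.06, 743.88]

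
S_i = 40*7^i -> [40, 280, 1960, 13720, 96040]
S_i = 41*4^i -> [41, 164, 656, 2624, 10496]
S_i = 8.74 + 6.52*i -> [8.74, 15.26, 21.78, 28.3, 34.82]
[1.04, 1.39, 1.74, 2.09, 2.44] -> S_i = 1.04 + 0.35*i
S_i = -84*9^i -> [-84, -756, -6804, -61236, -551124]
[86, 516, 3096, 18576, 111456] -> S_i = 86*6^i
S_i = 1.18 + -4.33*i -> [1.18, -3.15, -7.48, -11.81, -16.14]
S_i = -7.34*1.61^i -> [-7.34, -11.82, -19.03, -30.63, -49.32]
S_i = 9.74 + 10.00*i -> [9.74, 19.74, 29.74, 39.74, 49.74]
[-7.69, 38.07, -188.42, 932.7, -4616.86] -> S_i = -7.69*(-4.95)^i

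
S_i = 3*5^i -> [3, 15, 75, 375, 1875]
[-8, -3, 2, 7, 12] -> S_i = -8 + 5*i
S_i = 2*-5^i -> [2, -10, 50, -250, 1250]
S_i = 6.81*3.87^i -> [6.81, 26.35, 101.99, 394.71, 1527.53]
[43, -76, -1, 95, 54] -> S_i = Random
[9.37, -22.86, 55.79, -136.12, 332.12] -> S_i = 9.37*(-2.44)^i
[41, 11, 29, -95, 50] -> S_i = Random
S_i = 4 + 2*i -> [4, 6, 8, 10, 12]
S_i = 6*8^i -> [6, 48, 384, 3072, 24576]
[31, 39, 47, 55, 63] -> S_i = 31 + 8*i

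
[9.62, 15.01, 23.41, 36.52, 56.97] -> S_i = 9.62*1.56^i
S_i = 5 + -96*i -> [5, -91, -187, -283, -379]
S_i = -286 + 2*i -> [-286, -284, -282, -280, -278]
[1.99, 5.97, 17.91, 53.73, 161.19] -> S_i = 1.99*3.00^i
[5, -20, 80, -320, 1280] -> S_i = 5*-4^i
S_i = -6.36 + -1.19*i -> [-6.36, -7.55, -8.74, -9.93, -11.12]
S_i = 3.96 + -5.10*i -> [3.96, -1.14, -6.24, -11.34, -16.44]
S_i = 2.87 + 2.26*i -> [2.87, 5.13, 7.39, 9.65, 11.91]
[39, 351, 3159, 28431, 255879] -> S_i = 39*9^i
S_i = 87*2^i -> [87, 174, 348, 696, 1392]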